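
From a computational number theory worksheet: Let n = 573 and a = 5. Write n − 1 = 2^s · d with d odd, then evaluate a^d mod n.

368

n − 1 = 572 = 2^2 · 143, so s = 2 and d = 143.
5^143 mod 573 = 368.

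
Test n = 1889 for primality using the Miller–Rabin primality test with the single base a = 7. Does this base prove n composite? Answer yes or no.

n − 1 = 1888 = 2^5 · 59, so s = 5 and d = 59.
Repeated squaring mod 1889: 7^1 ≡ 7, 7^2 ≡ 49, 7^4 ≡ 512, 7^8 ≡ 1462, 7^16 ≡ 985, 7^32 ≡ 1168.
59 = 32 + 16 + 8 + 2 + 1, so 7^59 ≡ 1168·985·1462·49·7 ≡ 1595 (mod 1889).
x_0 = 7^59 mod 1889 = 1595.
x_0 is neither 1 nor 1888, so continue squaring.
x_1 = 1595^2 mod 1889 = 1431.
x_2 = 1431^2 mod 1889 = 85.
x_3 = 85^2 mod 1889 = 1558.
x_4 = 1558^2 mod 1889 = 1888.
x_4 ≡ −1, so 7 is not a witness.

no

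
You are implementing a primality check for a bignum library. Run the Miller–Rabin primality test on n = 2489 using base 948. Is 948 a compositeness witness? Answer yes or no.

n − 1 = 2488 = 2^3 · 311, so s = 3 and d = 311.
Repeated squaring mod 2489: 948^1 ≡ 948, 948^2 ≡ 175, 948^4 ≡ 757, 948^8 ≡ 579, 948^16 ≡ 1715, 948^32 ≡ 1716, 948^64 ≡ 169, 948^128 ≡ 1182, 948^256 ≡ 795.
311 = 256 + 32 + 16 + 4 + 2 + 1, so 948^311 ≡ 795·1716·1715·757·175·948 ≡ 2267 (mod 2489).
x_0 = 948^311 mod 2489 = 2267.
x_0 is neither 1 nor 2488, so continue squaring.
x_1 = 2267^2 mod 2489 = 1993.
x_2 = 1993^2 mod 2489 = 2094.
Reached i = s−1 = 2 without hitting −1: 948 is a Miller–Rabin witness and 2489 is composite.

yes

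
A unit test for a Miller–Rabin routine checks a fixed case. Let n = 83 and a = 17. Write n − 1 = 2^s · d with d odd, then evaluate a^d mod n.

1

n − 1 = 82 = 2^1 · 41, so s = 1 and d = 41.
Repeated squaring mod 83: 17^1 ≡ 17, 17^2 ≡ 40, 17^4 ≡ 23, 17^8 ≡ 31, 17^16 ≡ 48, 17^32 ≡ 63.
41 = 32 + 8 + 1, so 17^41 ≡ 63·31·17 ≡ 1 (mod 83).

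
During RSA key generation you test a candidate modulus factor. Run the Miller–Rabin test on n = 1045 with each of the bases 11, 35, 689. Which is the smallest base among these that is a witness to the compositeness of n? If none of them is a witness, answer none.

11

n − 1 = 1044 = 2^2 · 261, so s = 2 and d = 261.
Base 11: x_0 = 11^261 mod 1045 = 286. x_0 is neither 1 nor 1044, so continue squaring. x_1 = 286^2 mod 1045 = 286. Reached i = s−1 = 1 without hitting −1: 11 is a Miller–Rabin witness and 1045 is composite.
Base 35: x_0 = 35^261 mod 1045 = 970. x_0 is neither 1 nor 1044, so continue squaring. x_1 = 970^2 mod 1045 = 400. Reached i = s−1 = 1 without hitting −1: 35 is a Miller–Rabin witness and 1045 is composite.
Base 689: x_0 = 689^261 mod 1045 = 799. x_0 is neither 1 nor 1044, so continue squaring. x_1 = 799^2 mod 1045 = 951. Reached i = s−1 = 1 without hitting −1: 689 is a Miller–Rabin witness and 1045 is composite.
The smallest witness among the given bases is 11.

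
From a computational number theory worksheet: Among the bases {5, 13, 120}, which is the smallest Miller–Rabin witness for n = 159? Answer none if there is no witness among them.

5

n − 1 = 158 = 2^1 · 79, so s = 1 and d = 79.
Base 5: x_0 = 5^79 mod 159 = 101. x_0 ∉ {1, 158} and s = 1, so 5 is a Miller–Rabin witness and 159 is composite.
Base 13: x_0 = 13^79 mod 159 = 13. x_0 ∉ {1, 158} and s = 1, so 13 is a Miller–Rabin witness and 159 is composite.
Base 120: x_0 = 120^79 mod 159 = 39. x_0 ∉ {1, 158} and s = 1, so 120 is a Miller–Rabin witness and 159 is composite.
The smallest witness among the given bases is 5.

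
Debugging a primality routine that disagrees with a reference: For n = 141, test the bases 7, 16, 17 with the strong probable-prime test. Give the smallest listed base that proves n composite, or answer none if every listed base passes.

n − 1 = 140 = 2^2 · 35, so s = 2 and d = 35.
Base 7: x_0 = 7^35 mod 141 = 64. x_0 is neither 1 nor 140, so continue squaring. x_1 = 64^2 mod 141 = 7. Reached i = s−1 = 1 without hitting −1: 7 is a Miller–Rabin witness and 141 is composite.
Base 16: x_0 = 16^35 mod 141 = 4. x_0 is neither 1 nor 140, so continue squaring. x_1 = 4^2 mod 141 = 16. Reached i = s−1 = 1 without hitting −1: 16 is a Miller–Rabin witness and 141 is composite.
Base 17: x_0 = 17^35 mod 141 = 8. x_0 is neither 1 nor 140, so continue squaring. x_1 = 8^2 mod 141 = 64. Reached i = s−1 = 1 without hitting −1: 17 is a Miller–Rabin witness and 141 is composite.
The smallest witness among the given bases is 7.

7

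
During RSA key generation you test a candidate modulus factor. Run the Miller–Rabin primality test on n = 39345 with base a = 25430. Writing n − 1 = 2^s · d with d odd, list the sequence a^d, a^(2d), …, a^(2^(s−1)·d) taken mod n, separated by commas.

11555, 20440, 28390, 9775

n − 1 = 39344 = 2^4 · 2459, so s = 4 and d = 2459.
x_0 = 25430^2459 mod 39345 = 11555.
x_1 = 11555^2 mod 39345 = 20440.
x_2 = 20440^2 mod 39345 = 28390.
x_3 = 28390^2 mod 39345 = 9775.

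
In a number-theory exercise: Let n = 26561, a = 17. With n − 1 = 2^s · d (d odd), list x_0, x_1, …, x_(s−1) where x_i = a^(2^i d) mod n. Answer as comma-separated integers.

n − 1 = 26560 = 2^6 · 415, so s = 6 and d = 415.
x_0 = 17^415 mod 26561 = 24643.
x_1 = 24643^2 mod 26561 = 13306.
x_2 = 13306^2 mod 26561 = 20571.
x_3 = 20571^2 mod 26561 = 22750.
x_4 = 22750^2 mod 26561 = 21415.
x_5 = 21415^2 mod 26561 = 26560.

24643, 13306, 20571, 22750, 21415, 26560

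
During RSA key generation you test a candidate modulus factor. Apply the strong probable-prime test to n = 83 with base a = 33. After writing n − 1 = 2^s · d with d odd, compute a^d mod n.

n − 1 = 82 = 2^1 · 41, so s = 1 and d = 41.
33^41 mod 83 = 1.

1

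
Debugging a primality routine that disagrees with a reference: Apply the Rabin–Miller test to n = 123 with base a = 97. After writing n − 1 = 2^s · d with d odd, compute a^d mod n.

n − 1 = 122 = 2^1 · 61, so s = 1 and d = 61.
97^61 mod 123 = 67.

67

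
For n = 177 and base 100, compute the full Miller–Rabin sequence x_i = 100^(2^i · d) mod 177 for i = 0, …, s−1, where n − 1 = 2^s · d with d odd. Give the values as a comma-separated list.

n − 1 = 176 = 2^4 · 11, so s = 4 and d = 11.
x_0 = 100^11 mod 177 = 19.
x_1 = 19^2 mod 177 = 7.
x_2 = 7^2 mod 177 = 49.
x_3 = 49^2 mod 177 = 100.

19, 7, 49, 100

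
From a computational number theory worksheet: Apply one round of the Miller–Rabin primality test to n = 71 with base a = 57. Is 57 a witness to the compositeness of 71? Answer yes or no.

no

n − 1 = 70 = 2^1 · 35, so s = 1 and d = 35.
x_0 = 57^35 mod 71 = 1.
x_0 = 1, so 57 is not a witness.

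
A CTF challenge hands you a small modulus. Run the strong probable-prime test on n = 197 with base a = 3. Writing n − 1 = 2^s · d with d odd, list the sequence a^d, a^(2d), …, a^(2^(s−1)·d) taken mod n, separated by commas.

n − 1 = 196 = 2^2 · 49, so s = 2 and d = 49.
x_0 = 3^49 mod 197 = 183.
x_1 = 183^2 mod 197 = 196.

183, 196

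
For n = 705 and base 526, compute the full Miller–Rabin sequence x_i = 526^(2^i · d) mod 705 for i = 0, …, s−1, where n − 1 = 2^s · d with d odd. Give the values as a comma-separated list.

n − 1 = 704 = 2^6 · 11, so s = 6 and d = 11.
x_0 = 526^11 mod 705 = 16.
x_1 = 16^2 mod 705 = 256.
x_2 = 256^2 mod 705 = 676.
x_3 = 676^2 mod 705 = 136.
x_4 = 136^2 mod 705 = 166.
x_5 = 166^2 mod 705 = 61.

16, 256, 676, 136, 166, 61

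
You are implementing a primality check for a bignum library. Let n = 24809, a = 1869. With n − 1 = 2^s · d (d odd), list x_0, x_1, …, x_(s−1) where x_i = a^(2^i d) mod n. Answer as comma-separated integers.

n − 1 = 24808 = 2^3 · 3101, so s = 3 and d = 3101.
x_0 = 1869^3101 mod 24809 = 20688.
x_1 = 20688^2 mod 24809 = 13285.
x_2 = 13285^2 mod 24809 = 24808.

20688, 13285, 24808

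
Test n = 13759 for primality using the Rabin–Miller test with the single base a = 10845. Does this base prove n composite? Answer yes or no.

no

n − 1 = 13758 = 2^1 · 6879, so s = 1 and d = 6879.
x_0 = 10845^6879 mod 13759 = 13758.
x_0 = 13758 ≡ −1, so 10845 is not a witness.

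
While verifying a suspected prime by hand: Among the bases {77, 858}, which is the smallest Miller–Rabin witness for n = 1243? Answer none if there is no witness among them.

n − 1 = 1242 = 2^1 · 621, so s = 1 and d = 621.
Base 77: x_0 = 77^621 mod 1243 = 11. x_0 ∉ {1, 1242} and s = 1, so 77 is a Miller–Rabin witness and 1243 is composite.
Base 858: x_0 = 858^621 mod 1243 = 814. x_0 ∉ {1, 1242} and s = 1, so 858 is a Miller–Rabin witness and 1243 is composite.
The smallest witness among the given bases is 77.

77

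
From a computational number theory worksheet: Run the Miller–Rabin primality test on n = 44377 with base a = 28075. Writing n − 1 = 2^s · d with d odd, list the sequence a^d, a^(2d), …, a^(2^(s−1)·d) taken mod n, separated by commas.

19021, 37137, 8363

n − 1 = 44376 = 2^3 · 5547, so s = 3 and d = 5547.
x_0 = 28075^5547 mod 44377 = 19021.
x_1 = 19021^2 mod 44377 = 37137.
x_2 = 37137^2 mod 44377 = 8363.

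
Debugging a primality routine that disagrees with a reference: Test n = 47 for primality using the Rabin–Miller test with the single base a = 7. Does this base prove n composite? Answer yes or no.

n − 1 = 46 = 2^1 · 23, so s = 1 and d = 23.
x_0 = 7^23 mod 47 = 1.
x_0 = 1, so 7 is not a witness.

no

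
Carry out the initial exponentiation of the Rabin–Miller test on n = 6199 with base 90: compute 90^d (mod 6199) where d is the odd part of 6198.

n − 1 = 6198 = 2^1 · 3099, so s = 1 and d = 3099.
90^3099 mod 6199 = 1.

1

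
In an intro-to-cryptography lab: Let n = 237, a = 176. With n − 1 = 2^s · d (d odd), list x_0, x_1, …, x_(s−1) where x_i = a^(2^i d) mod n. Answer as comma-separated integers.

n − 1 = 236 = 2^2 · 59, so s = 2 and d = 59.
x_0 = 176^59 mod 237 = 131.
x_1 = 131^2 mod 237 = 97.

131, 97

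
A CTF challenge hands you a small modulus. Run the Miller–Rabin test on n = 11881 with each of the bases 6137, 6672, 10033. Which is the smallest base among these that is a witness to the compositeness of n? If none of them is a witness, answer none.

6672

n − 1 = 11880 = 2^3 · 1485, so s = 3 and d = 1485.
Base 6137: x_0 = 6137^1485 mod 11881 = 6137. x_0 is neither 1 nor 11880, so continue squaring. x_1 = 6137^2 mod 11881 = 11880. x_1 ≡ −1, so 6137 is not a witness.
Base 6672: x_0 = 6672^1485 mod 11881 = 8796. x_0 is neither 1 nor 11880, so continue squaring. x_1 = 8796^2 mod 11881 = 544. x_2 = 544^2 mod 11881 = 10792. Reached i = s−1 = 2 without hitting −1: 6672 is a Miller–Rabin witness and 11881 is composite.
Base 10033: x_0 = 10033^1485 mod 11881 = 2508. x_0 is neither 1 nor 11880, so continue squaring. x_1 = 2508^2 mod 11881 = 5015. x_2 = 5015^2 mod 11881 = 10029. Reached i = s−1 = 2 without hitting −1: 10033 is a Miller–Rabin witness and 11881 is composite.
The smallest witness among the given bases is 6672.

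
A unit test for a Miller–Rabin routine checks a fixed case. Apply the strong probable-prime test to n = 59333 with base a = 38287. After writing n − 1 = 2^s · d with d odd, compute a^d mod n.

59332

n − 1 = 59332 = 2^2 · 14833, so s = 2 and d = 14833.
38287^14833 mod 59333 = 59332.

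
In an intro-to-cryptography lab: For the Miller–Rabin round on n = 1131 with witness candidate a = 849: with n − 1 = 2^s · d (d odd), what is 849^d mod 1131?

810

n − 1 = 1130 = 2^1 · 565, so s = 1 and d = 565.
849^565 mod 1131 = 810.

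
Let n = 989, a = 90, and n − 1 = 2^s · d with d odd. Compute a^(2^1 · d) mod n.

n − 1 = 988 = 2^2 · 247, so s = 2 and d = 247.
x_0 = 90^247 mod 989 = 704.
x_1 = 704^2 mod 989 = 127.

127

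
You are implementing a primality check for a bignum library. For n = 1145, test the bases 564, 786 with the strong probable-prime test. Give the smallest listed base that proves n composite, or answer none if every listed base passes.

564

n − 1 = 1144 = 2^3 · 143, so s = 3 and d = 143.
Base 564: x_0 = 564^143 mod 1145 = 884. x_0 is neither 1 nor 1144, so continue squaring. x_1 = 884^2 mod 1145 = 566. x_2 = 566^2 mod 1145 = 901. Reached i = s−1 = 2 without hitting −1: 564 is a Miller–Rabin witness and 1145 is composite.
Base 786: x_0 = 786^143 mod 1145 = 536. x_0 is neither 1 nor 1144, so continue squaring. x_1 = 536^2 mod 1145 = 1046. x_2 = 1046^2 mod 1145 = 641. Reached i = s−1 = 2 without hitting −1: 786 is a Miller–Rabin witness and 1145 is composite.
The smallest witness among the given bases is 564.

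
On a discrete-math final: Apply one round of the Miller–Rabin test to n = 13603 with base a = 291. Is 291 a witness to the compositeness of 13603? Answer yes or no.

n − 1 = 13602 = 2^1 · 6801, so s = 1 and d = 6801.
x_0 = 291^6801 mod 13603 = 9944.
x_0 ∉ {1, 13602} and s = 1, so 291 is a Miller–Rabin witness and 13603 is composite.

yes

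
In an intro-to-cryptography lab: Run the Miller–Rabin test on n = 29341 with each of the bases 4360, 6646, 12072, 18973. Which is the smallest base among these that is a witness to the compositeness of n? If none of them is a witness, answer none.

6646

n − 1 = 29340 = 2^2 · 7335, so s = 2 and d = 7335.
Base 4360: x_0 = 4360^7335 mod 29341 = 15361. x_0 is neither 1 nor 29340, so continue squaring. x_1 = 15361^2 mod 29341 = 29340. x_1 ≡ −1, so 4360 is not a witness.
Base 6646: x_0 = 6646^7335 mod 29341 = 19826. x_0 is neither 1 nor 29340, so continue squaring. x_1 = 19826^2 mod 29341 = 18240. Reached i = s−1 = 1 without hitting −1: 6646 is a Miller–Rabin witness and 29341 is composite.
Base 12072: x_0 = 12072^7335 mod 29341 = 23496. x_0 is neither 1 nor 29340, so continue squaring. x_1 = 23496^2 mod 29341 = 11101. Reached i = s−1 = 1 without hitting −1: 12072 is a Miller–Rabin witness and 29341 is composite.
Base 18973: x_0 = 18973^7335 mod 29341 = 26424. x_0 is neither 1 nor 29340, so continue squaring. x_1 = 26424^2 mod 29341 = 29340. x_1 ≡ −1, so 18973 is not a witness.
The smallest witness among the given bases is 6646.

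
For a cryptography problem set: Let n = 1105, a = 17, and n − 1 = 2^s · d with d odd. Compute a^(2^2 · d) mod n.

n − 1 = 1104 = 2^4 · 69, so s = 4 and d = 69.
Repeated squaring mod 1105: 17^1 ≡ 17, 17^2 ≡ 289, 17^4 ≡ 646, 17^8 ≡ 731, 17^16 ≡ 646, 17^32 ≡ 731, 17^64 ≡ 646.
69 = 64 + 4 + 1, so 17^69 ≡ 646·646·17 ≡ 272 (mod 1105).
x_0 = 272.
x_1 = 272^2 mod 1105 = 1054.
x_2 = 1054^2 mod 1105 = 391.

391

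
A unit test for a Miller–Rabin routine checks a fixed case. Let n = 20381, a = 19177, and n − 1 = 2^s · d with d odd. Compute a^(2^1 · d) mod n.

100

n − 1 = 20380 = 2^2 · 5095, so s = 2 and d = 5095.
Repeated squaring mod 20381: 19177^1 ≡ 19177, 19177^2 ≡ 2565, 19177^4 ≡ 16543, 19177^8 ≡ 15162, 19177^16 ≡ 8945, 19177^32 ≡ 17600, 19177^64 ≡ 9562, 19177^128 ≡ 2678, 19177^256 ≡ 17953, 19177^512 ≡ 5075, 19177^1024 ≡ 14422, 19177^2048 ≡ 5979, 19177^4096 ≡ 167.
5095 = 4096 + 512 + 256 + 128 + 64 + 32 + 4 + 2 + 1, so 19177^5095 ≡ 167·5075·17953·2678·9562·17600·16543·2565·19177 ≡ 11669 (mod 20381).
x_0 = 11669.
x_1 = 11669^2 mod 20381 = 100.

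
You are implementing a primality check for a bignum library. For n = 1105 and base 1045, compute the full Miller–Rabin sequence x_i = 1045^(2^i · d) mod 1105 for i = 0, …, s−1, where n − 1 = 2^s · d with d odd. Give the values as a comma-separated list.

n − 1 = 1104 = 2^4 · 69, so s = 4 and d = 69.
x_0 = 1045^69 mod 1105 = 655.
x_1 = 655^2 mod 1105 = 285.
x_2 = 285^2 mod 1105 = 560.
x_3 = 560^2 mod 1105 = 885.

655, 285, 560, 885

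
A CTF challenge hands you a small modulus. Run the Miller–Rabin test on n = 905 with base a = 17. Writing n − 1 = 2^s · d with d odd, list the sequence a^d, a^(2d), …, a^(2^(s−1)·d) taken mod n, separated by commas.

n − 1 = 904 = 2^3 · 113, so s = 3 and d = 113.
x_0 = 17^113 mod 905 = 817.
x_1 = 817^2 mod 905 = 504.
x_2 = 504^2 mod 905 = 616.

817, 504, 616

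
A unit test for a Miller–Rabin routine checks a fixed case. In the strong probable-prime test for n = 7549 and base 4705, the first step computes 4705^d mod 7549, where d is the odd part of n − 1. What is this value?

n − 1 = 7548 = 2^2 · 1887, so s = 2 and d = 1887.
Repeated squaring mod 7549: 4705^1 ≡ 4705, 4705^2 ≡ 3357, 4705^4 ≡ 6341, 4705^8 ≡ 2307, 4705^16 ≡ 204, 4705^32 ≡ 3871, 4705^64 ≡ 7425, 4705^128 ≡ 278, 4705^256 ≡ 1794, 4705^512 ≡ 2562, 4705^1024 ≡ 3763.
1887 = 1024 + 512 + 256 + 64 + 16 + 8 + 4 + 2 + 1, so 4705^1887 ≡ 3763·2562·1794·7425·204·2307·6341·3357·4705 ≡ 7548 (mod 7549).

7548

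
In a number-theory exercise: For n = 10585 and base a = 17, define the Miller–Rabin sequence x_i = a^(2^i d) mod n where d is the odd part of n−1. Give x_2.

291

n − 1 = 10584 = 2^3 · 1323, so s = 3 and d = 1323.
x_0 = 17^1323 mod 10585 = 4913.
x_1 = 4913^2 mod 10585 = 3769.
x_2 = 3769^2 mod 10585 = 291.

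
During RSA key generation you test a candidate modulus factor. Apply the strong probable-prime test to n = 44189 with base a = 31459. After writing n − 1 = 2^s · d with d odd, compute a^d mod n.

n − 1 = 44188 = 2^2 · 11047, so s = 2 and d = 11047.
31459^11047 mod 44189 = 44188.

44188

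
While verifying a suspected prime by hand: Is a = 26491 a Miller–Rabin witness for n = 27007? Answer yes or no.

n − 1 = 27006 = 2^1 · 13503, so s = 1 and d = 13503.
x_0 = 26491^13503 mod 27007 = 1.
x_0 = 1, so 26491 is not a witness.

no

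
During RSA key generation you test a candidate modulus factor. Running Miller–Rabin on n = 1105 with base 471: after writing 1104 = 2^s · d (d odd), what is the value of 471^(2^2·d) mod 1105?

846

n − 1 = 1104 = 2^4 · 69, so s = 4 and d = 69.
x_0 = 471^69 mod 1105 = 326.
x_1 = 326^2 mod 1105 = 196.
x_2 = 196^2 mod 1105 = 846.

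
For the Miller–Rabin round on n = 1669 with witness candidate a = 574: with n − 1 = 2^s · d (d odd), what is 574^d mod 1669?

n − 1 = 1668 = 2^2 · 417, so s = 2 and d = 417.
Repeated squaring mod 1669: 574^1 ≡ 574, 574^2 ≡ 683, 574^4 ≡ 838, 574^8 ≡ 1264, 574^16 ≡ 463, 574^32 ≡ 737, 574^64 ≡ 744, 574^128 ≡ 1097, 574^256 ≡ 60.
417 = 256 + 128 + 32 + 1, so 574^417 ≡ 60·1097·737·574 ≡ 220 (mod 1669).

220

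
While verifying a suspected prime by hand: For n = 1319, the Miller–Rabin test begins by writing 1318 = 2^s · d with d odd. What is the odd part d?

659

Halving: 1318 → 659; 659 is odd.
So 1318 = 2^1 · 659.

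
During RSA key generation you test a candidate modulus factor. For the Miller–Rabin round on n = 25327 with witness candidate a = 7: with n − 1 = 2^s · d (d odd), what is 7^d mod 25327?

n − 1 = 25326 = 2^1 · 12663, so s = 1 and d = 12663.
By repeated squaring, 7^12663 ≡ 343 (mod 25327).

343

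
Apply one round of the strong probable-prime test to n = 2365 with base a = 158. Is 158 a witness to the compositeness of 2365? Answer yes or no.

n − 1 = 2364 = 2^2 · 591, so s = 2 and d = 591.
x_0 = 158^591 mod 2365 = 2072.
x_0 is neither 1 nor 2364, so continue squaring.
x_1 = 2072^2 mod 2365 = 709.
Reached i = s−1 = 1 without hitting −1: 158 is a Miller–Rabin witness and 2365 is composite.

yes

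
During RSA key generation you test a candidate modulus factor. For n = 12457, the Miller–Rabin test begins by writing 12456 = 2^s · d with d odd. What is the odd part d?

Halving: 12456 → 6228 → 3114 → 1557; 1557 is odd.
So 12456 = 2^3 · 1557.

1557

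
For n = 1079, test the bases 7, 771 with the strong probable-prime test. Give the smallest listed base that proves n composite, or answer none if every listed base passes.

7

n − 1 = 1078 = 2^1 · 539, so s = 1 and d = 539.
Base 7: x_0 = 7^539 mod 1079 = 951. x_0 ∉ {1, 1078} and s = 1, so 7 is a Miller–Rabin witness and 1079 is composite.
Base 771: x_0 = 771^539 mod 1079 = 374. x_0 ∉ {1, 1078} and s = 1, so 771 is a Miller–Rabin witness and 1079 is composite.
The smallest witness among the given bases is 7.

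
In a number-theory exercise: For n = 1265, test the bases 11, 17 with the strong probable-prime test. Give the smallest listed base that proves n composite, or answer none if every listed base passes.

n − 1 = 1264 = 2^4 · 79, so s = 4 and d = 79.
Base 11: x_0 = 11^79 mod 1265 = 891. x_0 is neither 1 nor 1264, so continue squaring. x_1 = 891^2 mod 1265 = 726. x_2 = 726^2 mod 1265 = 836. x_3 = 836^2 mod 1265 = 616. Reached i = s−1 = 3 without hitting −1: 11 is a Miller–Rabin witness and 1265 is composite.
Base 17: x_0 = 17^79 mod 1265 = 838. x_0 is neither 1 nor 1264, so continue squaring. x_1 = 838^2 mod 1265 = 169. x_2 = 169^2 mod 1265 = 731. x_3 = 731^2 mod 1265 = 531. Reached i = s−1 = 3 without hitting −1: 17 is a Miller–Rabin witness and 1265 is composite.
The smallest witness among the given bases is 11.

11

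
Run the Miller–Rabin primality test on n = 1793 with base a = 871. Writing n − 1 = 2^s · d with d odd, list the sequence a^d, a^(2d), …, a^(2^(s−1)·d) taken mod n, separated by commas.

1228, 71, 1455, 1285, 1665, 247, 47, 416

n − 1 = 1792 = 2^8 · 7, so s = 8 and d = 7.
x_0 = 871^7 mod 1793 = 1228.
x_1 = 1228^2 mod 1793 = 71.
x_2 = 71^2 mod 1793 = 1455.
x_3 = 1455^2 mod 1793 = 1285.
x_4 = 1285^2 mod 1793 = 1665.
x_5 = 1665^2 mod 1793 = 247.
x_6 = 247^2 mod 1793 = 47.
x_7 = 47^2 mod 1793 = 416.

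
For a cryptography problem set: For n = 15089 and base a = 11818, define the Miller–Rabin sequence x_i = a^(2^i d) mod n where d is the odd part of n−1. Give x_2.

3074

n − 1 = 15088 = 2^4 · 943, so s = 4 and d = 943.
x_0 = 11818^943 mod 15089 = 14926.
x_1 = 14926^2 mod 15089 = 11480.
x_2 = 11480^2 mod 15089 = 3074.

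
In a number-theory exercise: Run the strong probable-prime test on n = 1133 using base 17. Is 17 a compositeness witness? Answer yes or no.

yes

n − 1 = 1132 = 2^2 · 283, so s = 2 and d = 283.
x_0 = 17^283 mod 1133 = 656.
x_0 is neither 1 nor 1132, so continue squaring.
x_1 = 656^2 mod 1133 = 929.
Reached i = s−1 = 1 without hitting −1: 17 is a Miller–Rabin witness and 1133 is composite.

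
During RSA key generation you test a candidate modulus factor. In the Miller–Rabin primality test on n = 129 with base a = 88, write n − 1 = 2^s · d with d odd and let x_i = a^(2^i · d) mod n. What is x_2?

n − 1 = 128 = 2^7 · 1, so s = 7 and d = 1.
x_0 = 88^1 mod 129 = 88.
x_1 = 88^2 mod 129 = 4.
x_2 = 4^2 mod 129 = 16.

16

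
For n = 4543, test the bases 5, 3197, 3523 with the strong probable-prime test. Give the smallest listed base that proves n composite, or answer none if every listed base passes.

n − 1 = 4542 = 2^1 · 2271, so s = 1 and d = 2271.
Base 5: x_0 = 5^2271 mod 4543 = 874. x_0 ∉ {1, 4542} and s = 1, so 5 is a Miller–Rabin witness and 4543 is composite.
Base 3197: x_0 = 3197^2271 mod 4543 = 832. x_0 ∉ {1, 4542} and s = 1, so 3197 is a Miller–Rabin witness and 4543 is composite.
Base 3523: x_0 = 3523^2271 mod 4543 = 1037. x_0 ∉ {1, 4542} and s = 1, so 3523 is a Miller–Rabin witness and 4543 is composite.
The smallest witness among the given bases is 5.

5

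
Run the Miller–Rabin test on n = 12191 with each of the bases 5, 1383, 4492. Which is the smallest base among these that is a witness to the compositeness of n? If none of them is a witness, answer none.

5

n − 1 = 12190 = 2^1 · 6095, so s = 1 and d = 6095.
Base 5: x_0 = 5^6095 mod 12191 = 8218. x_0 ∉ {1, 12190} and s = 1, so 5 is a Miller–Rabin witness and 12191 is composite.
Base 1383: x_0 = 1383^6095 mod 12191 = 2904. x_0 ∉ {1, 12190} and s = 1, so 1383 is a Miller–Rabin witness and 12191 is composite.
Base 4492: x_0 = 4492^6095 mod 12191 = 11289. x_0 ∉ {1, 12190} and s = 1, so 4492 is a Miller–Rabin witness and 12191 is composite.
The smallest witness among the given bases is 5.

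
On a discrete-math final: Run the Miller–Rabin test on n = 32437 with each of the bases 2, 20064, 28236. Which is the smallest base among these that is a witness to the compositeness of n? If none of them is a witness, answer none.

n − 1 = 32436 = 2^2 · 8109, so s = 2 and d = 8109.
Base 2: x_0 = 2^8109 mod 32437 = 6869. x_0 is neither 1 nor 32436, so continue squaring. x_1 = 6869^2 mod 32437 = 19763. Reached i = s−1 = 1 without hitting −1: 2 is a Miller–Rabin witness and 32437 is composite.
Base 20064: x_0 = 20064^8109 mod 32437 = 26328. x_0 is neither 1 nor 32436, so continue squaring. x_1 = 26328^2 mod 32437 = 17331. Reached i = s−1 = 1 without hitting −1: 20064 is a Miller–Rabin witness and 32437 is composite.
Base 28236: x_0 = 28236^8109 mod 32437 = 26791. x_0 is neither 1 nor 32436, so continue squaring. x_1 = 26791^2 mod 32437 = 24182. Reached i = s−1 = 1 without hitting −1: 28236 is a Miller–Rabin witness and 32437 is composite.
The smallest witness among the given bases is 2.

2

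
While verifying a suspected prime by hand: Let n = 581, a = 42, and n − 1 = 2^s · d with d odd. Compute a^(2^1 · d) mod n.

n − 1 = 580 = 2^2 · 145, so s = 2 and d = 145.
x_0 = 42^145 mod 581 = 392.
x_1 = 392^2 mod 581 = 280.

280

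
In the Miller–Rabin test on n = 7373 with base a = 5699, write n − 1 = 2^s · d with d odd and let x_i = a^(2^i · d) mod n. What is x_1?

n − 1 = 7372 = 2^2 · 1843, so s = 2 and d = 1843.
Repeated squaring mod 7373: 5699^1 ≡ 5699, 5699^2 ≡ 536, 5699^4 ≡ 7122, 5699^8 ≡ 4017, 5699^16 ≡ 4165, 5699^32 ≡ 5929, 5699^64 ≡ 5950, 5699^128 ≡ 4727, 5699^256 ≡ 4339, 5699^512 ≡ 3652, 5699^1024 ≡ 6720.
1843 = 1024 + 512 + 256 + 32 + 16 + 2 + 1, so 5699^1843 ≡ 6720·3652·4339·5929·4165·536·5699 ≡ 569 (mod 7373).
x_0 = 569.
x_1 = 569^2 mod 7373 = 6722.

6722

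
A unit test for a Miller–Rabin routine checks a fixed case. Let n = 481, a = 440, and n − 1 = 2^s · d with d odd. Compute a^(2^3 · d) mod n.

417

n − 1 = 480 = 2^5 · 15, so s = 5 and d = 15.
x_0 = 440^15 mod 481 = 174.
x_1 = 174^2 mod 481 = 454.
x_2 = 454^2 mod 481 = 248.
x_3 = 248^2 mod 481 = 417.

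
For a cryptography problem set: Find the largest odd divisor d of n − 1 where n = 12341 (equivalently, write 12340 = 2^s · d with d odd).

Halving: 12340 → 6170 → 3085; 3085 is odd.
So 12340 = 2^2 · 3085.

3085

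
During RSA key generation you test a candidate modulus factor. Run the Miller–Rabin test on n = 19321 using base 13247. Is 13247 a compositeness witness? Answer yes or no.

n − 1 = 19320 = 2^3 · 2415, so s = 3 and d = 2415.
By repeated squaring, 13247^2415 ≡ 11538 (mod 19321).
x_0 = 13247^2415 mod 19321 = 11538.
x_0 is neither 1 nor 19320, so continue squaring.
x_1 = 11538^2 mod 19321 = 3754.
x_2 = 3754^2 mod 19321 = 7507.
Reached i = s−1 = 2 without hitting −1: 13247 is a Miller–Rabin witness and 19321 is composite.

yes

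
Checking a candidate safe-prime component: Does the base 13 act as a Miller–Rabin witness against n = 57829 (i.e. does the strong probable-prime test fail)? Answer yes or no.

no

n − 1 = 57828 = 2^2 · 14457, so s = 2 and d = 14457.
x_0 = 13^14457 mod 57829 = 43048.
x_0 is neither 1 nor 57828, so continue squaring.
x_1 = 43048^2 mod 57829 = 57828.
x_1 ≡ −1, so 13 is not a witness.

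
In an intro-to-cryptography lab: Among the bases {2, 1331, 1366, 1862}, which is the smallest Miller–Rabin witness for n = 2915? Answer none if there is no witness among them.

2

n − 1 = 2914 = 2^1 · 1457, so s = 1 and d = 1457.
Base 2: x_0 = 2^1457 mod 2915 = 1327. x_0 ∉ {1, 2914} and s = 1, so 2 is a Miller–Rabin witness and 2915 is composite.
Base 1331: x_0 = 1331^1457 mod 2915 = 1331. x_0 ∉ {1, 2914} and s = 1, so 1331 is a Miller–Rabin witness and 2915 is composite.
Base 1366: x_0 = 1366^1457 mod 2915 = 2691. x_0 ∉ {1, 2914} and s = 1, so 1366 is a Miller–Rabin witness and 2915 is composite.
Base 1862: x_0 = 1862^1457 mod 2915 = 537. x_0 ∉ {1, 2914} and s = 1, so 1862 is a Miller–Rabin witness and 2915 is composite.
The smallest witness among the given bases is 2.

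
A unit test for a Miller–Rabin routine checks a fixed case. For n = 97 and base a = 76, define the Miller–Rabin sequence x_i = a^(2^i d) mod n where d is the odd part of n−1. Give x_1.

n − 1 = 96 = 2^5 · 3, so s = 5 and d = 3.
x_0 = 76^3 mod 97 = 51.
x_1 = 51^2 mod 97 = 79.

79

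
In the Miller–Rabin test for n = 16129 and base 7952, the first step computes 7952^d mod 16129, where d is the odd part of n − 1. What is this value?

11556

n − 1 = 16128 = 2^8 · 63, so s = 8 and d = 63.
Repeated squaring mod 16129: 7952^1 ≡ 7952, 7952^2 ≡ 8624, 7952^4 ≡ 2557, 7952^8 ≡ 6004, 7952^16 ≡ 15830, 7952^32 ≡ 8756.
63 = 32 + 16 + 8 + 4 + 2 + 1, so 7952^63 ≡ 8756·15830·6004·2557·8624·7952 ≡ 11556 (mod 16129).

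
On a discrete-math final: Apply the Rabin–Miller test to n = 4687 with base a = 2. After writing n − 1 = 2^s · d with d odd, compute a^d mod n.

1752

n − 1 = 4686 = 2^1 · 2343, so s = 1 and d = 2343.
2^2343 mod 4687 = 1752.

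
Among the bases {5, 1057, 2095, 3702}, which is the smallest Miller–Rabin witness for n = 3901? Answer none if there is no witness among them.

5

n − 1 = 3900 = 2^2 · 975, so s = 2 and d = 975.
Base 5: x_0 = 5^975 mod 3901 = 2249. x_0 is neither 1 nor 3900, so continue squaring. x_1 = 2249^2 mod 3901 = 2305. Reached i = s−1 = 1 without hitting −1: 5 is a Miller–Rabin witness and 3901 is composite.
Base 1057: x_0 = 1057^975 mod 3901 = 2416. x_0 is neither 1 nor 3900, so continue squaring. x_1 = 2416^2 mod 3901 = 1160. Reached i = s−1 = 1 without hitting −1: 1057 is a Miller–Rabin witness and 3901 is composite.
Base 2095: x_0 = 2095^975 mod 3901 = 786. x_0 is neither 1 nor 3900, so continue squaring. x_1 = 786^2 mod 3901 = 1438. Reached i = s−1 = 1 without hitting −1: 2095 is a Miller–Rabin witness and 3901 is composite.
Base 3702: x_0 = 3702^975 mod 3901 = 1795. x_0 is neither 1 nor 3900, so continue squaring. x_1 = 1795^2 mod 3901 = 3700. Reached i = s−1 = 1 without hitting −1: 3702 is a Miller–Rabin witness and 3901 is composite.
The smallest witness among the given bases is 5.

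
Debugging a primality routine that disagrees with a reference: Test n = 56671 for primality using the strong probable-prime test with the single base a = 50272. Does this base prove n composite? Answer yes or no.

no

n − 1 = 56670 = 2^1 · 28335, so s = 1 and d = 28335.
x_0 = 50272^28335 mod 56671 = 56670.
x_0 = 56670 ≡ −1, so 50272 is not a witness.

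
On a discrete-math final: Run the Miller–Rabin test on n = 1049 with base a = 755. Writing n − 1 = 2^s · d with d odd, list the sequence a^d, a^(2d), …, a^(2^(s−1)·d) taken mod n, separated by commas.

n − 1 = 1048 = 2^3 · 131, so s = 3 and d = 131.
x_0 = 755^131 mod 1049 = 223.
x_1 = 223^2 mod 1049 = 426.
x_2 = 426^2 mod 1049 = 1048.

223, 426, 1048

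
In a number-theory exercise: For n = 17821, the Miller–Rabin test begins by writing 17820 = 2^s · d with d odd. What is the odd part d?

Halving: 17820 → 8910 → 4455; 4455 is odd.
So 17820 = 2^2 · 4455.

4455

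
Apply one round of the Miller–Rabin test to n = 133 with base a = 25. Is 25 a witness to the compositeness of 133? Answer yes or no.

yes

n − 1 = 132 = 2^2 · 33, so s = 2 and d = 33.
Repeated squaring mod 133: 25^1 ≡ 25, 25^2 ≡ 93, 25^4 ≡ 4, 25^8 ≡ 16, 25^16 ≡ 123, 25^32 ≡ 100.
33 = 32 + 1, so 25^33 ≡ 100·25 ≡ 106 (mod 133).
x_0 = 25^33 mod 133 = 106.
x_0 is neither 1 nor 132, so continue squaring.
x_1 = 106^2 mod 133 = 64.
Reached i = s−1 = 1 without hitting −1: 25 is a Miller–Rabin witness and 133 is composite.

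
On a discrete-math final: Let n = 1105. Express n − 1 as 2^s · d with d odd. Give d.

69

Halving: 1104 → 552 → 276 → 138 → 69; 69 is odd.
So 1104 = 2^4 · 69.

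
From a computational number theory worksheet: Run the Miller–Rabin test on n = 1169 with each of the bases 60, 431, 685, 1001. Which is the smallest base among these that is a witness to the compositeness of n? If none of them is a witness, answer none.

n − 1 = 1168 = 2^4 · 73, so s = 4 and d = 73.
Base 60: x_0 = 60^73 mod 1169 = 571. x_0 is neither 1 nor 1168, so continue squaring. x_1 = 571^2 mod 1169 = 1059. x_2 = 1059^2 mod 1169 = 410. x_3 = 410^2 mod 1169 = 933. Reached i = s−1 = 3 without hitting −1: 60 is a Miller–Rabin witness and 1169 is composite.
Base 431: x_0 = 431^73 mod 1169 = 550. x_0 is neither 1 nor 1168, so continue squaring. x_1 = 550^2 mod 1169 = 898. x_2 = 898^2 mod 1169 = 963. x_3 = 963^2 mod 1169 = 352. Reached i = s−1 = 3 without hitting −1: 431 is a Miller–Rabin witness and 1169 is composite.
Base 685: x_0 = 685^73 mod 1169 = 328. x_0 is neither 1 nor 1168, so continue squaring. x_1 = 328^2 mod 1169 = 36. x_2 = 36^2 mod 1169 = 127. x_3 = 127^2 mod 1169 = 932. Reached i = s−1 = 3 without hitting −1: 685 is a Miller–Rabin witness and 1169 is composite.
Base 1001: x_0 = 1001^73 mod 1169 = 1001. x_0 is neither 1 nor 1168, so continue squaring. x_1 = 1001^2 mod 1169 = 168. x_2 = 168^2 mod 1169 = 168. x_3 = 168^2 mod 1169 = 168. Reached i = s−1 = 3 without hitting −1: 1001 is a Miller–Rabin witness and 1169 is composite.
The smallest witness among the given bases is 60.

60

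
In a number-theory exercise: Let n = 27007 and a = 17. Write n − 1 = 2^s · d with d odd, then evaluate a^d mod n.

26477

n − 1 = 27006 = 2^1 · 13503, so s = 1 and d = 13503.
17^13503 mod 27007 = 26477.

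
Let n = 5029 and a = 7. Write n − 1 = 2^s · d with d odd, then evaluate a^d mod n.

n − 1 = 5028 = 2^2 · 1257, so s = 2 and d = 1257.
Repeated squaring mod 5029: 7^1 ≡ 7, 7^2 ≡ 49, 7^4 ≡ 2401, 7^8 ≡ 1567, 7^16 ≡ 1337, 7^32 ≡ 2274, 7^64 ≡ 1264, 7^128 ≡ 3503, 7^256 ≡ 249, 7^512 ≡ 1653, 7^1024 ≡ 1662.
1257 = 1024 + 128 + 64 + 32 + 8 + 1, so 7^1257 ≡ 1662·3503·1264·2274·1567·7 ≡ 2447 (mod 5029).

2447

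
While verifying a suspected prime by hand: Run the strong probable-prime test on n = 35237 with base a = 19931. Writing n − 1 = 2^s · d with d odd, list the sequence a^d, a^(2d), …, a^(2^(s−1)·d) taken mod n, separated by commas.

31434, 15639

n − 1 = 35236 = 2^2 · 8809, so s = 2 and d = 8809.
x_0 = 19931^8809 mod 35237 = 31434.
x_1 = 31434^2 mod 35237 = 15639.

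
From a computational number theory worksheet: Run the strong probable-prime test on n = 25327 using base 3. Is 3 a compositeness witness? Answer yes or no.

n − 1 = 25326 = 2^1 · 12663, so s = 1 and d = 12663.
By repeated squaring, 3^12663 ≡ 8986 (mod 25327).
x_0 = 3^12663 mod 25327 = 8986.
x_0 ∉ {1, 25326} and s = 1, so 3 is a Miller–Rabin witness and 25327 is composite.

yes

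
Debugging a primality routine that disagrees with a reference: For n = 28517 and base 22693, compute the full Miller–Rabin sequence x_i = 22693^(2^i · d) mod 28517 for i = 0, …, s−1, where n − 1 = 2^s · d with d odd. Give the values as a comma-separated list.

28516, 1

n − 1 = 28516 = 2^2 · 7129, so s = 2 and d = 7129.
x_0 = 22693^7129 mod 28517 = 28516.
x_1 = 28516^2 mod 28517 = 1.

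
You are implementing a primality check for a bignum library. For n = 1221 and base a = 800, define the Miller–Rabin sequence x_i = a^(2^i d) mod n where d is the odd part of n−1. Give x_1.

397

n − 1 = 1220 = 2^2 · 305, so s = 2 and d = 305.
x_0 = 800^305 mod 1221 = 230.
x_1 = 230^2 mod 1221 = 397.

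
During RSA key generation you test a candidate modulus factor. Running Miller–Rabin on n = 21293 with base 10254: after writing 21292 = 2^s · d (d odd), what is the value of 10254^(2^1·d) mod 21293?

10355

n − 1 = 21292 = 2^2 · 5323, so s = 2 and d = 5323.
x_0 = 10254^5323 mod 21293 = 3271.
x_1 = 3271^2 mod 21293 = 10355.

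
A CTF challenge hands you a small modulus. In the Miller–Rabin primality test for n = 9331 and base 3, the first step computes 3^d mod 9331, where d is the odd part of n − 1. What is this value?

3037

n − 1 = 9330 = 2^1 · 4665, so s = 1 and d = 4665.
Repeated squaring mod 9331: 3^1 ≡ 3, 3^2 ≡ 9, 3^4 ≡ 81, 3^8 ≡ 6561, 3^16 ≡ 2818, 3^32 ≡ 443, 3^64 ≡ 298, 3^128 ≡ 4825, 3^256 ≡ 9111, 3^512 ≡ 1745, 3^1024 ≡ 3119, 3^2048 ≡ 5259, 3^4096 ≡ 9328.
4665 = 4096 + 512 + 32 + 16 + 8 + 1, so 3^4665 ≡ 9328·1745·443·2818·6561·3 ≡ 3037 (mod 9331).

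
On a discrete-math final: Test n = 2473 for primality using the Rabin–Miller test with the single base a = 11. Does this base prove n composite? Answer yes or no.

n − 1 = 2472 = 2^3 · 309, so s = 3 and d = 309.
x_0 = 11^309 mod 2473 = 1906.
x_0 is neither 1 nor 2472, so continue squaring.
x_1 = 1906^2 mod 2473 = 2472.
x_1 ≡ −1, so 11 is not a witness.

no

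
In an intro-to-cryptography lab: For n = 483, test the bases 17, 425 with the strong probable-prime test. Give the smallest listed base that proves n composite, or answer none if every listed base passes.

17

n − 1 = 482 = 2^1 · 241, so s = 1 and d = 241.
Base 17: x_0 = 17^241 mod 483 = 479. x_0 ∉ {1, 482} and s = 1, so 17 is a Miller–Rabin witness and 483 is composite.
Base 425: x_0 = 425^241 mod 483 = 320. x_0 ∉ {1, 482} and s = 1, so 425 is a Miller–Rabin witness and 483 is composite.
The smallest witness among the given bases is 17.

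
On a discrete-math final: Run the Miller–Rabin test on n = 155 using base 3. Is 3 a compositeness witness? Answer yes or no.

n − 1 = 154 = 2^1 · 77, so s = 1 and d = 77.
Repeated squaring mod 155: 3^1 ≡ 3, 3^2 ≡ 9, 3^4 ≡ 81, 3^8 ≡ 51, 3^16 ≡ 121, 3^32 ≡ 71, 3^64 ≡ 81.
77 = 64 + 8 + 4 + 1, so 3^77 ≡ 81·51·81·3 ≡ 53 (mod 155).
x_0 = 3^77 mod 155 = 53.
x_0 ∉ {1, 154} and s = 1, so 3 is a Miller–Rabin witness and 155 is composite.

yes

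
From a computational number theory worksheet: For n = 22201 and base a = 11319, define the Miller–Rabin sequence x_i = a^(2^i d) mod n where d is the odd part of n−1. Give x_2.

16838

n − 1 = 22200 = 2^3 · 2775, so s = 3 and d = 2775.
x_0 = 11319^2775 mod 22201 = 1340.
x_1 = 1340^2 mod 22201 = 19520.
x_2 = 19520^2 mod 22201 = 16838.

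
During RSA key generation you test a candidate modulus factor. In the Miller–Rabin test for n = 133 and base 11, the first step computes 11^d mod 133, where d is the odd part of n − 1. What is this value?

n − 1 = 132 = 2^2 · 33, so s = 2 and d = 33.
Repeated squaring mod 133: 11^1 ≡ 11, 11^2 ≡ 121, 11^4 ≡ 11, 11^8 ≡ 121, 11^16 ≡ 11, 11^32 ≡ 121.
33 = 32 + 1, so 11^33 ≡ 121·11 ≡ 1 (mod 133).

1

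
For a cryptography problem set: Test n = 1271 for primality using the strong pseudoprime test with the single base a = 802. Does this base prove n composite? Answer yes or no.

no

n − 1 = 1270 = 2^1 · 635, so s = 1 and d = 635.
x_0 = 802^635 mod 1271 = 1270.
x_0 = 1270 ≡ −1, so 802 is not a witness.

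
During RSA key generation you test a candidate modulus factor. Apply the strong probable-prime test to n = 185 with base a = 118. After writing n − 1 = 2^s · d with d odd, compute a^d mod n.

157

n − 1 = 184 = 2^3 · 23, so s = 3 and d = 23.
Repeated squaring mod 185: 118^1 ≡ 118, 118^2 ≡ 49, 118^4 ≡ 181, 118^8 ≡ 16, 118^16 ≡ 71.
23 = 16 + 4 + 2 + 1, so 118^23 ≡ 71·181·49·118 ≡ 157 (mod 185).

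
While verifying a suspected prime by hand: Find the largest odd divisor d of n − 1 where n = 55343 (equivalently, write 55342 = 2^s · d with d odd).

Halving: 55342 → 27671; 27671 is odd.
So 55342 = 2^1 · 27671.

27671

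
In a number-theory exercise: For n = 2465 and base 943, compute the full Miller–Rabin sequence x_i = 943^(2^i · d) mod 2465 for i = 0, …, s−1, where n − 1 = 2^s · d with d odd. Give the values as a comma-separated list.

n − 1 = 2464 = 2^5 · 77, so s = 5 and d = 77.
x_0 = 943^77 mod 2465 = 128.
x_1 = 128^2 mod 2465 = 1594.
x_2 = 1594^2 mod 2465 = 1886.
x_3 = 1886^2 mod 2465 = 1.
x_4 = 1^2 mod 2465 = 1.

128, 1594, 1886, 1, 1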